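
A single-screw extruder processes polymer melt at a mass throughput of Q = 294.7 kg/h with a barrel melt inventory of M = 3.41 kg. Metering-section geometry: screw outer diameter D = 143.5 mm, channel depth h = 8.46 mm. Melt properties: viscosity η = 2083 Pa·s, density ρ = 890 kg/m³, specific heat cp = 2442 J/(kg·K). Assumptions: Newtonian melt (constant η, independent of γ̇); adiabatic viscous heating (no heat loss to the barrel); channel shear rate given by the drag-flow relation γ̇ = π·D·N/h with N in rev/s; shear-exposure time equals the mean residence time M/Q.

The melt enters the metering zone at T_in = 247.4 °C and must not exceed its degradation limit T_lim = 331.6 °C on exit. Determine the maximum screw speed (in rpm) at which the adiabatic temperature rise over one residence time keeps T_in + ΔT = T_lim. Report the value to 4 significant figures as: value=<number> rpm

value=51.71 rpm

Convert throughput: Q = 294.7 kg/h = 294.7/3600 = 0.0818611 kg/s
t_res = M / Q_s = 3.41 / 0.0818611 = 41.6559 s
Convert to metres: D = 0.1435 m, h = 0.00846 m
ΔT_a = T_lim − T_in = 331.6 °C − 247.4 °C = 84.2 K
γ̇_max² = ΔT_a·ρ·cp / (η·t_res) = [84.2 × 890 × 2442] / [2083 × 41.6559] = 2109.03 s⁻²
Take the square root: γ̇_max = √(2109.03) = 45.9241 s⁻¹
Solve γ̇ = πDN/h for N: N_max = γ̇_max·h/(π·D) = 45.9241 × 0.00846 / (π × 0.1435) = 0.861806 rev/s = 51.7084 rpm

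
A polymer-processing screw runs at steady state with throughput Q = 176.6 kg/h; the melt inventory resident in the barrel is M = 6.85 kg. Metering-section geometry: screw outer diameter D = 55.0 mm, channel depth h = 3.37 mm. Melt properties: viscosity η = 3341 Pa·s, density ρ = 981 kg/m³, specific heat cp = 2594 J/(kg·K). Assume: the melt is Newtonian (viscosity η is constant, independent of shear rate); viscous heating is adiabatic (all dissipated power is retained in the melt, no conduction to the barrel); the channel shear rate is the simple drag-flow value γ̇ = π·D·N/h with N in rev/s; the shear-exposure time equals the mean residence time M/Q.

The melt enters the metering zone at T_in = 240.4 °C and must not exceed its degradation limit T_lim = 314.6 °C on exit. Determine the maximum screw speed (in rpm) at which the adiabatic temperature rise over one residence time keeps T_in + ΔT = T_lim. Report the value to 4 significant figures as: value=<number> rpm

value=23.54 rpm

Q_s = Q / 3600 = 176.6 / 3600 = 0.0490556 kg/s
t_res = M / Q_s = 6.85 / 0.0490556 = 139.638 s
Geometry in SI: D = 55.0 mm → 0.055 m, h = 3.37 mm → 0.00337 m
ΔT_a = T_lim − T_in = 314.6 °C − 240.4 °C = 74.2 K
Invert ΔT = ηγ̇²t_res/(ρcp) for γ̇: γ̇_max² = ΔT_a ρ cp / (η t_res) = 74.2·981·2594 / (3341·139.638) = 404.729 s⁻²
Take the square root: γ̇_max = √(404.729) = 20.1179 s⁻¹
N_max = γ̇_max h / (πD) = 20.1179·0.00337/(π·0.055) = 0.392373 rev/s → ×60 = 23.5424 rpm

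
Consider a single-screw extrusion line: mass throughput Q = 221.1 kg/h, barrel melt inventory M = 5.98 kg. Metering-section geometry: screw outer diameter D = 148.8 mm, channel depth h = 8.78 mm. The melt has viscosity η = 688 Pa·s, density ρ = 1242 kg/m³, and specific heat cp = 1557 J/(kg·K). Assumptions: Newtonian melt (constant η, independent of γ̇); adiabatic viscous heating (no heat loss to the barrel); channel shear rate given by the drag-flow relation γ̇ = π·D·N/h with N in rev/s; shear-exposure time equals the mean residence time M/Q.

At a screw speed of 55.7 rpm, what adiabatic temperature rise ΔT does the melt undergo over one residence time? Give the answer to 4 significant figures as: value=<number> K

Throughput in SI: Q_s = 221.1 kg/h ÷ 3600 s/h = 0.0614167 kg/s
Mean residence time: t_res = M/Q_s = 5.98 kg / 0.0614167 kg/s = 97.3677 s
D = 148.8 mm = 0.1488 m;  h = 8.78 mm = 0.00878 m;  N = 55.7 rpm / 60 = 0.928333 rev/s
γ̇ = π D N / h = (π)(0.1488)(0.928333) / 0.00878 = 49.4268 s⁻¹
ΔT = η·γ̇²·t_res / (ρ·cp) = 688 · (49.4268)² · 97.3677 / (1242 · 1557) = 84.6287 K

value=84.63 K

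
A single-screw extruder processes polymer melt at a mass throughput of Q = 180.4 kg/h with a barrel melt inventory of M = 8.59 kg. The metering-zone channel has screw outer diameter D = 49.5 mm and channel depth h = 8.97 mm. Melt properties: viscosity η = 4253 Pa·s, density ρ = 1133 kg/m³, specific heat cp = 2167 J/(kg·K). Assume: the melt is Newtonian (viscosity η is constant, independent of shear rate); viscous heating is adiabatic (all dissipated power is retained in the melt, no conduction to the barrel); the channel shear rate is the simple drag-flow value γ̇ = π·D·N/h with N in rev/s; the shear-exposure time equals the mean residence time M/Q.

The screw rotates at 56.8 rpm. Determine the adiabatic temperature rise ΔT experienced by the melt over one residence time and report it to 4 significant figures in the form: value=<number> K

value=79.98 K

Q_s = Q / 3600 = 180.4 / 3600 = 0.0501111 kg/s
Mean residence time: t_res = M/Q_s = 8.59 kg / 0.0501111 kg/s = 171.419 s
D = 49.5 mm = 0.0495 m;  h = 8.97 mm = 0.00897 m;  N = 56.8 rpm / 60 = 0.946667 rev/s
Shear rate: γ̇ = πDN/h = π·0.0495·0.946667/0.00897 = 16.4119 s⁻¹
ΔT = η·γ̇²·t_res/(ρ·cp) = [4253 × 16.4119² × 171.419] / [1133 × 2167] = 79.9807 K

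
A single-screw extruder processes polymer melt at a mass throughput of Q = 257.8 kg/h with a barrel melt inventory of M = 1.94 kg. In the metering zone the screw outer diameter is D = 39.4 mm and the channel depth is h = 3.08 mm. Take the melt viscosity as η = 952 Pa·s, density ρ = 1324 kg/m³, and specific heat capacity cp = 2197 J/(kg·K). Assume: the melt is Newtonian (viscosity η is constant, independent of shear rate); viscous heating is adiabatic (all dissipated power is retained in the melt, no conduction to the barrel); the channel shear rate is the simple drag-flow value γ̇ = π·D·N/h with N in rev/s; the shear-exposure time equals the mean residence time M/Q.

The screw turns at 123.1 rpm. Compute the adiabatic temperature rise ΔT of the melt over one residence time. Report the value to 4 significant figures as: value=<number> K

value=60.28 K

Convert throughput: Q = 257.8 kg/h = 257.8/3600 = 0.0716111 kg/s
Mean residence time: t_res = M/Q_s = 1.94 kg / 0.0716111 kg/s = 27.0908 s
D = 39.4 mm = 0.0394 m;  h = 3.08 mm = 0.00308 m;  N = 123.1 rpm / 60 = 2.05167 rev/s
γ̇ = π D N / h = (π)(0.0394)(2.05167) / 0.00308 = 82.4522 s⁻¹
ΔT = η·γ̇²·t_res/(ρ·cp) = [952 × 82.4522² × 27.0908] / [1324 × 2197] = 60.276 K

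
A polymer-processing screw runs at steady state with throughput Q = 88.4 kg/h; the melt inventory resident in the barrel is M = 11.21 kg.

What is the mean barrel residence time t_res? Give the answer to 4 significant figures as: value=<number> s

value=456.5 s

Convert throughput: Q = 88.4 kg/h = 88.4/3600 = 0.0245556 kg/s
t_res = M / Q_s = 11.21 / 0.0245556 = 456.516 s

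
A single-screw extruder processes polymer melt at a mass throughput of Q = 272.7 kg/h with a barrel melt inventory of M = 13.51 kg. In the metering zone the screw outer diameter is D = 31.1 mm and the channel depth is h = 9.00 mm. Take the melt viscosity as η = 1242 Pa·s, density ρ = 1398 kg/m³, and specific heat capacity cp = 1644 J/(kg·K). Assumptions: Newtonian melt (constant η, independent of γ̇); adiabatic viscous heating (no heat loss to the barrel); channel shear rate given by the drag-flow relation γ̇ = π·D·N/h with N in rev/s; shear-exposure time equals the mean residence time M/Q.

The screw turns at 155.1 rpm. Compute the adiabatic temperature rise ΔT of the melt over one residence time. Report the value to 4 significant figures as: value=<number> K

Convert throughput: Q = 272.7 kg/h = 272.7/3600 = 0.07575 kg/s
Mean residence time: t_res = M/Q_s = 13.51 kg / 0.07575 kg/s = 178.35 s
Geometry in metres: D = 31.1 mm → 0.0311 m, h = 9.00 mm → 0.009 m; screw speed N = 155.1 rpm = 2.585 rev/s
Shear rate: γ̇ = πDN/h = π·0.0311·2.585/0.009 = 28.0626 s⁻¹
ΔT = η·γ̇²·t_res / (ρ·cp) = 1242 · (28.0626)² · 178.35 / (1398 · 1644) = 75.9 K

value=75.90 K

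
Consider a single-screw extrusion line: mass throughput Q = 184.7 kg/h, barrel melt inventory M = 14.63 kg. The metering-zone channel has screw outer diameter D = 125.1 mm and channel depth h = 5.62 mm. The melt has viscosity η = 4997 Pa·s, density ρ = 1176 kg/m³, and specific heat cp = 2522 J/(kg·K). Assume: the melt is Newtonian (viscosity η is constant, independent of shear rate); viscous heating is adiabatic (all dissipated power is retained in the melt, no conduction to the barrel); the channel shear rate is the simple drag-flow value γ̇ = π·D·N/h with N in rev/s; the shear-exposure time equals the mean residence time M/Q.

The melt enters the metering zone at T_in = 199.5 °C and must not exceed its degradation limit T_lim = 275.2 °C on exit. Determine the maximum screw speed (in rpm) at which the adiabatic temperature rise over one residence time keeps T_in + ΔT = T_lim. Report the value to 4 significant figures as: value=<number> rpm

value=10.77 rpm

Convert throughput: Q = 184.7 kg/h = 184.7/3600 = 0.0513056 kg/s
t_res = M / Q_s = 14.63 ÷ 0.0513056 = 285.154 s
Convert to metres: D = 0.1251 m, h = 0.00562 m
Allowable rise: ΔT_a = T_lim − T_in = 275.2 − 199.5 = 75.7 K
γ̇_max² = ΔT_a·ρ·cp / (η·t_res) = [75.7 × 1176 × 2522] / [4997 × 285.154] = 157.565 s⁻²
Take the square root: γ̇_max = √(157.565) = 12.5525 s⁻¹
Solve γ̇ = πDN/h for N: N_max = γ̇_max·h/(π·D) = 12.5525 × 0.00562 / (π × 0.1251) = 0.179498 rev/s = 10.7699 rpm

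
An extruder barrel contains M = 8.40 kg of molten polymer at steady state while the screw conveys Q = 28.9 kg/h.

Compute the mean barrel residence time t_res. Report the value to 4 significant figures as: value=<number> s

Throughput in SI: Q_s = 28.9 kg/h ÷ 3600 s/h = 0.00802778 kg/s
t_res = M / Q_s = 8.40 / 0.00802778 = 1046.37 s

value=1046. s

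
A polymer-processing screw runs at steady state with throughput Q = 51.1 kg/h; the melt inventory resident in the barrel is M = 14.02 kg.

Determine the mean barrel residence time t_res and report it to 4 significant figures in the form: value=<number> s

value=987.7 s

Convert throughput: Q = 51.1 kg/h = 51.1/3600 = 0.0141944 kg/s
t_res = M / Q_s = 14.02 / 0.0141944 = 987.71 s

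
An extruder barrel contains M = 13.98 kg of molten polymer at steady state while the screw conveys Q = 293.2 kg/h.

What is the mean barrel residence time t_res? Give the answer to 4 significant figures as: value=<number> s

value=171.7 s

Convert throughput: Q = 293.2 kg/h = 293.2/3600 = 0.0814444 kg/s
t_res = M / Q_s = 13.98 ÷ 0.0814444 = 171.651 s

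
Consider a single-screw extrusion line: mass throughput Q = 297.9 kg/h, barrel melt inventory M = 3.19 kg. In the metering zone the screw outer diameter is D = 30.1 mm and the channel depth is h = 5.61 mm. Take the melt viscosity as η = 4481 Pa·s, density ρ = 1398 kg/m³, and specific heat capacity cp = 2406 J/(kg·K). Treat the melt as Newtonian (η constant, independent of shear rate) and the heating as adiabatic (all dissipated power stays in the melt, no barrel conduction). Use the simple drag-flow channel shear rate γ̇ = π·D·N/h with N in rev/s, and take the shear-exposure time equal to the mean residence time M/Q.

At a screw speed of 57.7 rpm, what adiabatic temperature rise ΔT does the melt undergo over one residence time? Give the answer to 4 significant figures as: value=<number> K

Convert throughput: Q = 297.9 kg/h = 297.9/3600 = 0.08275 kg/s
Mean residence time: t_res = M/Q_s = 3.19 kg / 0.08275 kg/s = 38.5498 s
D = 30.1 mm = 0.0301 m;  h = 5.61 mm = 0.00561 m;  N = 57.7 rpm / 60 = 0.961667 rev/s
γ̇ = π D N / h = (π)(0.0301)(0.961667) / 0.00561 = 16.2098 s⁻¹
Adiabatic rise: ΔT = η γ̇² t_res / (ρ cp) = 4481·(16.2098)²·38.5498 / (1398·2406) = 13.4943 K

value=13.49 K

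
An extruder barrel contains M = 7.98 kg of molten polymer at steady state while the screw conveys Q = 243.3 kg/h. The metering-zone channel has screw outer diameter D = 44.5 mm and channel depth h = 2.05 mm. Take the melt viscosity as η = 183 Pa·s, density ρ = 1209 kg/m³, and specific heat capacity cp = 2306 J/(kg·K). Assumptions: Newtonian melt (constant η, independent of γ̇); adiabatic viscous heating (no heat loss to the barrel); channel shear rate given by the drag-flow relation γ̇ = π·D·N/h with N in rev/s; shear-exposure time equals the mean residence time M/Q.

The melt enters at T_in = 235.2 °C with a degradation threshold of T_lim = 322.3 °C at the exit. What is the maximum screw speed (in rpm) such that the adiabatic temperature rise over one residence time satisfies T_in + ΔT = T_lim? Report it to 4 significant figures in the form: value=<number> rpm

Q_s = Q / 3600 = 243.3 / 3600 = 0.0675833 kg/s
Mean residence time: t_res = M/Q_s = 7.98 kg / 0.0675833 kg/s = 118.076 s
D = 44.5 mm = 0.0445 m;  h = 2.05 mm = 0.00205 m
Allowable rise: ΔT_a = T_lim − T_in = 322.3 − 235.2 = 87.1 K
Invert ΔT = ηγ̇²t_res/(ρcp) for γ̇: γ̇_max² = ΔT_a ρ cp / (η t_res) = 87.1·1209·2306 / (183·118.076) = 11238 s⁻²
γ̇_max = sqrt(11238) = 106.009 s⁻¹
N_max = γ̇_max h / (πD) = 106.009·0.00205/(π·0.0445) = 1.55449 rev/s → ×60 = 93.2696 rpm

value=93.27 rpm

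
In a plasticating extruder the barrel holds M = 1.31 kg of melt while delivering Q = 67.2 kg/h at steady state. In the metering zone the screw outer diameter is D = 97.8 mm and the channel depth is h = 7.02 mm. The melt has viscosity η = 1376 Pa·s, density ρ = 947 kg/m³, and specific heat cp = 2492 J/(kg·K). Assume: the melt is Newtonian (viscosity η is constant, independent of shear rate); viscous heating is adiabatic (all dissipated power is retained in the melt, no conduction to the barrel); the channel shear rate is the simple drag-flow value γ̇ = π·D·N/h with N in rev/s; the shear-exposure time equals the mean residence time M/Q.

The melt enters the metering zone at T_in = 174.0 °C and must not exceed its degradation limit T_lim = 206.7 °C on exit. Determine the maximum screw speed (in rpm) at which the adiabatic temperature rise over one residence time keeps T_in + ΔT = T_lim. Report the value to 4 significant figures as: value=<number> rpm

value=38.75 rpm

Convert throughput: Q = 67.2 kg/h = 67.2/3600 = 0.0186667 kg/s
t_res = M / Q_s = 1.31 ÷ 0.0186667 = 70.1786 s
Convert to metres: D = 0.0978 m, h = 0.00702 m
ΔT_a = T_lim − T_in = 206.7 − 174.0 = 32.7 K
γ̇_max² = ΔT_a·ρ·cp / (η·t_res) = [32.7 × 947 × 2492] / [1376 × 70.1786] = 799.14 s⁻²
γ̇_max = √799.14 = 28.2691 s⁻¹
N_max = γ̇_max h / (πD) = 28.2691·0.00702/(π·0.0978) = 0.645892 rev/s → ×60 = 38.7535 rpm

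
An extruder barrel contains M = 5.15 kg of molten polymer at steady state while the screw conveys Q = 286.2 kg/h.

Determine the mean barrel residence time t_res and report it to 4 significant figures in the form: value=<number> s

value=64.78 s

Throughput in SI: Q_s = 286.2 kg/h ÷ 3600 s/h = 0.0795 kg/s
t_res = M / Q_s = 5.15 / 0.0795 = 64.7799 s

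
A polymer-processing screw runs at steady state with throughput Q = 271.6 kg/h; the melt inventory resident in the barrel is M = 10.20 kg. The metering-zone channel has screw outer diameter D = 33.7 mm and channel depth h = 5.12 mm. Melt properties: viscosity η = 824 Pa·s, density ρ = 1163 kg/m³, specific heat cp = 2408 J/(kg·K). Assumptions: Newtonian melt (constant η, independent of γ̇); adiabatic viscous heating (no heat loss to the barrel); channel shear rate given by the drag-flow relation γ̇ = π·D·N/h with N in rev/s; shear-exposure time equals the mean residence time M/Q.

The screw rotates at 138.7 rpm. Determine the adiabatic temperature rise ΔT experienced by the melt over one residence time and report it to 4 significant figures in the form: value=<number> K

Convert throughput: Q = 271.6 kg/h = 271.6/3600 = 0.0754444 kg/s
t_res = M / Q_s = 10.20 / 0.0754444 = 135.199 s
Convert to SI: D = 0.0337 m, h = 0.00512 m, N = 138.7/60 = 2.31167 rev/s
γ̇ = π D N / h = (π)(0.0337)(2.31167) / 0.00512 = 47.8008 s⁻¹
ΔT = η·γ̇²·t_res / (ρ·cp) = 824 · (47.8008)² · 135.199 / (1163 · 2408) = 90.8937 K

value=90.89 K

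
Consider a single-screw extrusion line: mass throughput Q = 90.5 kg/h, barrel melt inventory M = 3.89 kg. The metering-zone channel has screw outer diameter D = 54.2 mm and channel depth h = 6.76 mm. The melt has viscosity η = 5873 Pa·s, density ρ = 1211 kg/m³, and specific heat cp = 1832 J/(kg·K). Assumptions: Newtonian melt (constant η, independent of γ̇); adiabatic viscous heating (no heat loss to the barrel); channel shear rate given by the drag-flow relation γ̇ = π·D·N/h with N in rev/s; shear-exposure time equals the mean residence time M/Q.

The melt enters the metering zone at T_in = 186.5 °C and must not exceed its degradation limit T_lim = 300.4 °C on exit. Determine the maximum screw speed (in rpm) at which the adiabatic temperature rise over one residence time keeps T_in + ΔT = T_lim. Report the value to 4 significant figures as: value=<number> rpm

value=39.72 rpm

Throughput in SI: Q_s = 90.5 kg/h ÷ 3600 s/h = 0.0251389 kg/s
t_res = M / Q_s = 3.89 / 0.0251389 = 154.74 s
Geometry in SI: D = 54.2 mm → 0.0542 m, h = 6.76 mm → 0.00676 m
ΔT_a = T_lim − T_in = 300.4 − 186.5 = 113.9 K
γ̇_max² = ΔT_a·ρ·cp/(η·t_res) = 113.9·1211·1832/(5873·154.74) = 278.054 s⁻²
γ̇_max = √278.054 = 16.675 s⁻¹
N_max = γ̇_max·h / (π·D) = 16.675 · 0.00676 / (π · 0.0542) = 0.662007 rev/s = 39.7204 rpm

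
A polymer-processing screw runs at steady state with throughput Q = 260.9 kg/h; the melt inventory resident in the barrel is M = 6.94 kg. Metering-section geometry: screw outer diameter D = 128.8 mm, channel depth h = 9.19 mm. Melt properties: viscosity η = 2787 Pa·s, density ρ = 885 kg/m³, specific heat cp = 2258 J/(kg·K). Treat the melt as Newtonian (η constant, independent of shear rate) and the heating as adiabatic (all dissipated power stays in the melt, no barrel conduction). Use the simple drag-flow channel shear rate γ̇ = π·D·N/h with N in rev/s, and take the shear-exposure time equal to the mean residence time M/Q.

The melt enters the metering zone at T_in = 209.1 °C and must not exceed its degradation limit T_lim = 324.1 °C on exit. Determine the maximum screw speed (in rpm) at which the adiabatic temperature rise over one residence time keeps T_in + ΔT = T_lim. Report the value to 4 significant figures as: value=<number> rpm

Convert throughput: Q = 260.9 kg/h = 260.9/3600 = 0.0724722 kg/s
t_res = M / Q_s = 6.94 / 0.0724722 = 95.7608 s
Convert to metres: D = 0.1288 m, h = 0.00919 m
ΔT_a = T_lim − T_in = 324.1 °C − 209.1 °C = 115 K
Invert ΔT = ηγ̇²t_res/(ρcp) for γ̇: γ̇_max² = ΔT_a ρ cp / (η t_res) = 115·885·2258 / (2787·95.7608) = 861.073 s⁻²
Take the square root: γ̇_max = √(861.073) = 29.3441 s⁻¹
Solve γ̇ = πDN/h for N: N_max = γ̇_max·h/(π·D) = 29.3441 × 0.00919 / (π × 0.1288) = 0.666454 rev/s = 39.9872 rpm

value=39.99 rpm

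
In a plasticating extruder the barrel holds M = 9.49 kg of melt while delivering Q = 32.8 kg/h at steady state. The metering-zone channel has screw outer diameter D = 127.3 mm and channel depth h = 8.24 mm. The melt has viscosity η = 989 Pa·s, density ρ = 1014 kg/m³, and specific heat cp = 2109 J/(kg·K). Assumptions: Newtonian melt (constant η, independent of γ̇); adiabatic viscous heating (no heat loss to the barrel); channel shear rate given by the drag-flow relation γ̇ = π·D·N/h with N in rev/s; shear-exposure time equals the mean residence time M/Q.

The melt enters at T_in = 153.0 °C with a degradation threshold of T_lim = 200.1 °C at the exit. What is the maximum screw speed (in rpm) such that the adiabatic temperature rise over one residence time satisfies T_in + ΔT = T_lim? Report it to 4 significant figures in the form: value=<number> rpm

Q_s = Q / 3600 = 32.8 / 3600 = 0.00911111 kg/s
t_res = M / Q_s = 9.49 ÷ 0.00911111 = 1041.59 s
Geometry in SI: D = 127.3 mm → 0.1273 m, h = 8.24 mm → 0.00824 m
ΔT_a = T_lim − T_in = 200.1 °C − 153.0 °C = 47.1 K
γ̇_max² = ΔT_a·ρ·cp/(η·t_res) = 47.1·1014·2109/(989·1041.59) = 97.7787 s⁻²
γ̇_max = sqrt(97.7787) = 9.88831 s⁻¹
N_max = γ̇_max·h / (π·D) = 9.88831 · 0.00824 / (π · 0.1273) = 0.203738 rev/s = 12.2243 rpm

value=12.22 rpm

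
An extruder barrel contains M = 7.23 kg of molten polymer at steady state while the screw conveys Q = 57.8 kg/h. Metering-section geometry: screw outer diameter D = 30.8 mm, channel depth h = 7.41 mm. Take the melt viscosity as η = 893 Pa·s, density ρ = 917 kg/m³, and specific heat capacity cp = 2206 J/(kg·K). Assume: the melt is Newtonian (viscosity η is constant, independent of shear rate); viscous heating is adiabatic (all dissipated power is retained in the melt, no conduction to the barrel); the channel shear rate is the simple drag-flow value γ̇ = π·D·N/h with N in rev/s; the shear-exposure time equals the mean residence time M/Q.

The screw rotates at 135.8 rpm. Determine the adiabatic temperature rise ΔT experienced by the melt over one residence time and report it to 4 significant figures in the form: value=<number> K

value=173.6 K

Convert throughput: Q = 57.8 kg/h = 57.8/3600 = 0.0160556 kg/s
t_res = M / Q_s = 7.23 ÷ 0.0160556 = 450.311 s
Convert to SI: D = 0.0308 m, h = 0.00741 m, N = 135.8/60 = 2.26333 rev/s
Shear rate: γ̇ = πDN/h = π·0.0308·2.26333/0.00741 = 29.555 s⁻¹
ΔT = η·γ̇²·t_res / (ρ·cp) = 893 · (29.555)² · 450.311 / (917 · 2206) = 173.641 K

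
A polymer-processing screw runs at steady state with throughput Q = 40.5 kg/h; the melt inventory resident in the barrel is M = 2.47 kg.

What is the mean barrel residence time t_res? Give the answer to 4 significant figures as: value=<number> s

Convert throughput: Q = 40.5 kg/h = 40.5/3600 = 0.01125 kg/s
t_res = M / Q_s = 2.47 ÷ 0.01125 = 219.556 s

value=219.6 s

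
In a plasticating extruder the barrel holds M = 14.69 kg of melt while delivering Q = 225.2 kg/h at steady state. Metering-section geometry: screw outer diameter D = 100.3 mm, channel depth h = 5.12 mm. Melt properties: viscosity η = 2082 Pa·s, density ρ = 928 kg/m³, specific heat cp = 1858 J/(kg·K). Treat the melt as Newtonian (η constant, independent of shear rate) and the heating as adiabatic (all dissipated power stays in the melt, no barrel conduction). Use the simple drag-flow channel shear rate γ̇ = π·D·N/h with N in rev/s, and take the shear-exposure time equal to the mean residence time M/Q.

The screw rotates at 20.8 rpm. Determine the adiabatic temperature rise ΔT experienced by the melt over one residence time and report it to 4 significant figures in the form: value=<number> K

Throughput in SI: Q_s = 225.2 kg/h ÷ 3600 s/h = 0.0625556 kg/s
Mean residence time: t_res = M/Q_s = 14.69 kg / 0.0625556 kg/s = 234.831 s
D = 100.3 mm = 0.1003 m;  h = 5.12 mm = 0.00512 m;  N = 20.8 rpm / 60 = 0.346667 rev/s
γ̇ = π D N / h = (π)(0.1003)(0.346667) / 0.00512 = 21.335 s⁻¹
Adiabatic rise: ΔT = η γ̇² t_res / (ρ cp) = 2082·(21.335)²·234.831 / (928·1858) = 129.071 K

value=129.1 K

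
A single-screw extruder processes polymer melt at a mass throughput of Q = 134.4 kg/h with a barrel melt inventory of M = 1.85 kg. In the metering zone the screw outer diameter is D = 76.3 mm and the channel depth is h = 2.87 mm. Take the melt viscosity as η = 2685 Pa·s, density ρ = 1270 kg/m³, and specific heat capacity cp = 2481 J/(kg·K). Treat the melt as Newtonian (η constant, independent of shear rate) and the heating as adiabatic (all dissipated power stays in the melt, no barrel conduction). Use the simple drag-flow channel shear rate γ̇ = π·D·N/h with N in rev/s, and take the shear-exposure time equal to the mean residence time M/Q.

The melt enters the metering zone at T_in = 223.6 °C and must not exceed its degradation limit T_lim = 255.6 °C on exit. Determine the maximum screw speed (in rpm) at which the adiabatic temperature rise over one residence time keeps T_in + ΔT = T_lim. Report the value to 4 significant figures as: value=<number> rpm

value=19.78 rpm

Q_s = Q / 3600 = 134.4 / 3600 = 0.0373333 kg/s
Mean residence time: t_res = M/Q_s = 1.85 kg / 0.0373333 kg/s = 49.5536 s
D = 76.3 mm = 0.0763 m;  h = 2.87 mm = 0.00287 m
ΔT_a = T_lim − T_in = 255.6 − 223.6 = 32 K
Invert ΔT = ηγ̇²t_res/(ρcp) for γ̇: γ̇_max² = ΔT_a ρ cp / (η t_res) = 32·1270·2481 / (2685·49.5536) = 757.812 s⁻²
γ̇_max = sqrt(757.812) = 27.5284 s⁻¹
N_max = γ̇_max·h / (π·D) = 27.5284 · 0.00287 / (π · 0.0763) = 0.329601 rev/s = 19.776 rpm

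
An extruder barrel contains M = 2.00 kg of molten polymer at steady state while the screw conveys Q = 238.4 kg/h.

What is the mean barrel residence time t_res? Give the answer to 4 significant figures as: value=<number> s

Throughput in SI: Q_s = 238.4 kg/h ÷ 3600 s/h = 0.0662222 kg/s
Mean residence time: t_res = M/Q_s = 2.00 kg / 0.0662222 kg/s = 30.2013 s

value=30.20 s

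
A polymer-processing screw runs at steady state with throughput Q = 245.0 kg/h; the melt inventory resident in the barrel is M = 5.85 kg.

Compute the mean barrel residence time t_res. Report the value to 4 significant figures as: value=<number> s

value=85.96 s

Convert throughput: Q = 245.0 kg/h = 245.0/3600 = 0.0680556 kg/s
Mean residence time: t_res = M/Q_s = 5.85 kg / 0.0680556 kg/s = 85.9592 s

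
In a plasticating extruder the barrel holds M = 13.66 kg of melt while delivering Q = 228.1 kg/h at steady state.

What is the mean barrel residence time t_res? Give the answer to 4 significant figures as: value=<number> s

Convert throughput: Q = 228.1 kg/h = 228.1/3600 = 0.0633611 kg/s
Mean residence time: t_res = M/Q_s = 13.66 kg / 0.0633611 kg/s = 215.59 s

value=215.6 s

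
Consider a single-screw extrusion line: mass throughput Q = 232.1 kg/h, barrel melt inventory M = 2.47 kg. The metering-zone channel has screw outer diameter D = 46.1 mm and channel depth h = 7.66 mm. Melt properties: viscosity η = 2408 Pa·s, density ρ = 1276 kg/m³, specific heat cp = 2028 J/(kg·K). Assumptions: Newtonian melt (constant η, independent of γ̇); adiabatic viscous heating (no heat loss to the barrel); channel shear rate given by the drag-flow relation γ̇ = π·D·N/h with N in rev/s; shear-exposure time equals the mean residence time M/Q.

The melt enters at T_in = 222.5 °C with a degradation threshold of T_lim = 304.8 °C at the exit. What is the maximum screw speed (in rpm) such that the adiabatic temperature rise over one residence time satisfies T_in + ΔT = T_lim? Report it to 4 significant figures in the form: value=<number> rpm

value=152.5 rpm

Q_s = Q / 3600 = 232.1 / 3600 = 0.0644722 kg/s
t_res = M / Q_s = 2.47 / 0.0644722 = 38.3111 s
Convert to metres: D = 0.0461 m, h = 0.00766 m
Allowable rise: ΔT_a = T_lim − T_in = 304.8 − 222.5 = 82.3 K
Invert ΔT = ηγ̇²t_res/(ρcp) for γ̇: γ̇_max² = ΔT_a ρ cp / (η t_res) = 82.3·1276·2028 / (2408·38.3111) = 2308.54 s⁻²
Take the square root: γ̇_max = √(2308.54) = 48.0473 s⁻¹
N_max = γ̇_max·h / (π·D) = 48.0473 · 0.00766 / (π · 0.0461) = 2.54125 rev/s = 152.475 rpm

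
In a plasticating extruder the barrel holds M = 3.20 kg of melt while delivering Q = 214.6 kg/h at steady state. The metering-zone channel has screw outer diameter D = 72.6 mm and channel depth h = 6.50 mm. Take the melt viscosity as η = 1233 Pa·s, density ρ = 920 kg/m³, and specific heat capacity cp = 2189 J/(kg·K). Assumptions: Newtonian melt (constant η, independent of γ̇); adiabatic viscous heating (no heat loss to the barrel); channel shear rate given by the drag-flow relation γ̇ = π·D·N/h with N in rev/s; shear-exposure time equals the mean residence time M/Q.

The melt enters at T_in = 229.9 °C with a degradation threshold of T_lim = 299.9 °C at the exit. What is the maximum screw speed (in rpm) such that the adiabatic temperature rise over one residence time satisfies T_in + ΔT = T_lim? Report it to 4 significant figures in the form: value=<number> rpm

Q_s = Q / 3600 = 214.6 / 3600 = 0.0596111 kg/s
Mean residence time: t_res = M/Q_s = 3.20 kg / 0.0596111 kg/s = 53.6813 s
Convert to metres: D = 0.0726 m, h = 0.0065 m
ΔT_a = T_lim − T_in = 299.9 °C − 229.9 °C = 70 K
γ̇_max² = ΔT_a·ρ·cp / (η·t_res) = [70 × 920 × 2189] / [1233 × 53.6813] = 2129.83 s⁻²
Take the square root: γ̇_max = √(2129.83) = 46.1501 s⁻¹
N_max = γ̇_max h / (πD) = 46.1501·0.0065/(π·0.0726) = 1.31522 rev/s → ×60 = 78.9134 rpm

value=78.91 rpm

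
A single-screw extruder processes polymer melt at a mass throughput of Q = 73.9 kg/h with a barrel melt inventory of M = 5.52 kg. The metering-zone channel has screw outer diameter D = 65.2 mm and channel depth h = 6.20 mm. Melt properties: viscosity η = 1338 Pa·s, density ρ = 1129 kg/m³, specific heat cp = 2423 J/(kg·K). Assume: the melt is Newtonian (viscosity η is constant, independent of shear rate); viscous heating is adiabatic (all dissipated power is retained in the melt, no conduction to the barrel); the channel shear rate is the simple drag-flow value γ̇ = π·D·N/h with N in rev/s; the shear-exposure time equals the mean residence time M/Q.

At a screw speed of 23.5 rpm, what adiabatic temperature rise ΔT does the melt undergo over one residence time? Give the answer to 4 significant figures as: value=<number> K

value=22.02 K

Convert throughput: Q = 73.9 kg/h = 73.9/3600 = 0.0205278 kg/s
Mean residence time: t_res = M/Q_s = 5.52 kg / 0.0205278 kg/s = 268.904 s
Geometry in metres: D = 65.2 mm → 0.0652 m, h = 6.20 mm → 0.0062 m; screw speed N = 23.5 rpm = 0.391667 rev/s
γ̇ = π D N / h = (π)(0.0652)(0.391667) / 0.0062 = 12.9396 s⁻¹
Adiabatic rise: ΔT = η γ̇² t_res / (ρ cp) = 1338·(12.9396)²·268.904 / (1129·2423) = 22.0217 K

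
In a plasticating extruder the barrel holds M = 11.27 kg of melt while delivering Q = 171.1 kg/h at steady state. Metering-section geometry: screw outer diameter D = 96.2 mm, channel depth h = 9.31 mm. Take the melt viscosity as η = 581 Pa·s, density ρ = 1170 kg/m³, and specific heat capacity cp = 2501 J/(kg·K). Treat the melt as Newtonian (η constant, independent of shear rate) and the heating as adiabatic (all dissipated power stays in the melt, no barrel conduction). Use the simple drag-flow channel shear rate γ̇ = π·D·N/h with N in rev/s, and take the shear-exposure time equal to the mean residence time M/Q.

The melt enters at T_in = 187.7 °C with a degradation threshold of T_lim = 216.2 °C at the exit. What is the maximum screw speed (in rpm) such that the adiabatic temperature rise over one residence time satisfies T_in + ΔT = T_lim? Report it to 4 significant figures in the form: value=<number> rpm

value=45.47 rpm

Q_s = Q / 3600 = 171.1 / 3600 = 0.0475278 kg/s
t_res = M / Q_s = 11.27 ÷ 0.0475278 = 237.124 s
D = 96.2 mm = 0.0962 m;  h = 9.31 mm = 0.00931 m
ΔT_a = T_lim − T_in = 216.2 − 187.7 = 28.5 K
γ̇_max² = ΔT_a·ρ·cp/(η·t_res) = 28.5·1170·2501/(581·237.124) = 605.33 s⁻²
γ̇_max = √605.33 = 24.6034 s⁻¹
N_max = γ̇_max h / (πD) = 24.6034·0.00931/(π·0.0962) = 0.757915 rev/s → ×60 = 45.4749 rpm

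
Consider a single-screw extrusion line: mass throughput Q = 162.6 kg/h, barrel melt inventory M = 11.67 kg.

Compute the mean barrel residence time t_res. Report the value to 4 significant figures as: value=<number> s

value=258.4 s

Convert throughput: Q = 162.6 kg/h = 162.6/3600 = 0.0451667 kg/s
t_res = M / Q_s = 11.67 ÷ 0.0451667 = 258.376 s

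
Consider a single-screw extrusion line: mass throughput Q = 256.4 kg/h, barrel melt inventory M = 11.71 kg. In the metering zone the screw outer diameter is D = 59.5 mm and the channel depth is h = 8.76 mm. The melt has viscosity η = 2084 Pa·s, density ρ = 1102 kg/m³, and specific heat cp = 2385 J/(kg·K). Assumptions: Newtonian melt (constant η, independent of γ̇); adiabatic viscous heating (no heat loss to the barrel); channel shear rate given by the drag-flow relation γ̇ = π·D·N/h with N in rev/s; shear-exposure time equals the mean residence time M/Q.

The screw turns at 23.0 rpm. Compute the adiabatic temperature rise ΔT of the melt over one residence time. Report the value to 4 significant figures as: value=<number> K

Q_s = Q / 3600 = 256.4 / 3600 = 0.0712222 kg/s
t_res = M / Q_s = 11.71 / 0.0712222 = 164.415 s
Geometry in metres: D = 59.5 mm → 0.0595 m, h = 8.76 mm → 0.00876 m; screw speed N = 23.0 rpm = 0.383333 rev/s
γ̇ = π·D·N / h = π · 0.0595 · 0.383333 / 0.00876 = 8.17974 s⁻¹
Adiabatic rise: ΔT = η γ̇² t_res / (ρ cp) = 2084·(8.17974)²·164.415 / (1102·2385) = 8.72264 K

value=8.723 K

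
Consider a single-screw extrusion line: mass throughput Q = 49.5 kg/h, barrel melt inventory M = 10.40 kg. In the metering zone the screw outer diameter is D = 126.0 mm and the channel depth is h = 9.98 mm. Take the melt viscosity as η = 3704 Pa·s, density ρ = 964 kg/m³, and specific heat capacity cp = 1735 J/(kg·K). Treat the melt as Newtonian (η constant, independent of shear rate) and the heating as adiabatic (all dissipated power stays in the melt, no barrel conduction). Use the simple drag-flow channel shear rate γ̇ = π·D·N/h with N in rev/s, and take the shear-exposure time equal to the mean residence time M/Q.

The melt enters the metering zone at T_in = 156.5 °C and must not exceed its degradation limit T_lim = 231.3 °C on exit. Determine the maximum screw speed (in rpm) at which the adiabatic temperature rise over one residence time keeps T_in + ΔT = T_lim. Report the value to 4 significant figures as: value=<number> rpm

Throughput in SI: Q_s = 49.5 kg/h ÷ 3600 s/h = 0.01375 kg/s
t_res = M / Q_s = 10.40 ÷ 0.01375 = 756.364 s
Geometry in SI: D = 126.0 mm → 0.126 m, h = 9.98 mm → 0.00998 m
Allowable rise: ΔT_a = T_lim − T_in = 231.3 − 156.5 = 74.8 K
γ̇_max² = ΔT_a·ρ·cp/(η·t_res) = 74.8·964·1735/(3704·756.364) = 44.6557 s⁻²
Take the square root: γ̇_max = √(44.6557) = 6.68249 s⁻¹
Solve γ̇ = πDN/h for N: N_max = γ̇_max·h/(π·D) = 6.68249 × 0.00998 / (π × 0.126) = 0.16848 rev/s = 10.1088 rpm

value=10.11 rpm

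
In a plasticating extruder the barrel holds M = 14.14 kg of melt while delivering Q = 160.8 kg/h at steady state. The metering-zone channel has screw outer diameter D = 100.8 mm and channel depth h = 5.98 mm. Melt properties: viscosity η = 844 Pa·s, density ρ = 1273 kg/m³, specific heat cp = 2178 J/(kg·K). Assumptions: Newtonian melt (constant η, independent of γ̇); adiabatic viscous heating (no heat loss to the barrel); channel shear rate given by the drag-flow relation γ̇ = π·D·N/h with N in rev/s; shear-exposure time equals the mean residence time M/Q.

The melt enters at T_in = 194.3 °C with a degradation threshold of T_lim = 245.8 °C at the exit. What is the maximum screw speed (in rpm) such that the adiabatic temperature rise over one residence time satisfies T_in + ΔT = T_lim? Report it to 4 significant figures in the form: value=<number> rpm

value=26.19 rpm

Throughput in SI: Q_s = 160.8 kg/h ÷ 3600 s/h = 0.0446667 kg/s
t_res = M / Q_s = 14.14 ÷ 0.0446667 = 316.567 s
Convert to metres: D = 0.1008 m, h = 0.00598 m
ΔT_a = T_lim − T_in = 245.8 − 194.3 = 51.5 K
γ̇_max² = ΔT_a·ρ·cp / (η·t_res) = [51.5 × 1273 × 2178] / [844 × 316.567] = 534.423 s⁻²
γ̇_max = √534.423 = 23.1176 s⁻¹
N_max = γ̇_max h / (πD) = 23.1176·0.00598/(π·0.1008) = 0.436549 rev/s → ×60 = 26.193 rpm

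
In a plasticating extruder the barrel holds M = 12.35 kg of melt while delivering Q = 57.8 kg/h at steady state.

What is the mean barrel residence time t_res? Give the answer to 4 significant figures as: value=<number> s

value=769.2 s

Throughput in SI: Q_s = 57.8 kg/h ÷ 3600 s/h = 0.0160556 kg/s
t_res = M / Q_s = 12.35 ÷ 0.0160556 = 769.204 s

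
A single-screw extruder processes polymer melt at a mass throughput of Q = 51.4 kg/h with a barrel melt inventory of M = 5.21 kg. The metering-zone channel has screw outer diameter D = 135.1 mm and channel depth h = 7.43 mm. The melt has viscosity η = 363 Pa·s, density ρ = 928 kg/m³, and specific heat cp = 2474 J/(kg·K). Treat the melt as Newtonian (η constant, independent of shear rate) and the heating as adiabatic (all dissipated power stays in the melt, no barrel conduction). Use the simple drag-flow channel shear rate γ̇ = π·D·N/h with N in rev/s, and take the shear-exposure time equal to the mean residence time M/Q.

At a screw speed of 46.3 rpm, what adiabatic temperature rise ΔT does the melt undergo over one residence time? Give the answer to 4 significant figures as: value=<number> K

value=112.1 K

Convert throughput: Q = 51.4 kg/h = 51.4/3600 = 0.0142778 kg/s
t_res = M / Q_s = 5.21 ÷ 0.0142778 = 364.903 s
Convert to SI: D = 0.1351 m, h = 0.00743 m, N = 46.3/60 = 0.771667 rev/s
γ̇ = π D N / h = (π)(0.1351)(0.771667) / 0.00743 = 44.0805 s⁻¹
Adiabatic rise: ΔT = η γ̇² t_res / (ρ cp) = 363·(44.0805)²·364.903 / (928·2474) = 112.106 K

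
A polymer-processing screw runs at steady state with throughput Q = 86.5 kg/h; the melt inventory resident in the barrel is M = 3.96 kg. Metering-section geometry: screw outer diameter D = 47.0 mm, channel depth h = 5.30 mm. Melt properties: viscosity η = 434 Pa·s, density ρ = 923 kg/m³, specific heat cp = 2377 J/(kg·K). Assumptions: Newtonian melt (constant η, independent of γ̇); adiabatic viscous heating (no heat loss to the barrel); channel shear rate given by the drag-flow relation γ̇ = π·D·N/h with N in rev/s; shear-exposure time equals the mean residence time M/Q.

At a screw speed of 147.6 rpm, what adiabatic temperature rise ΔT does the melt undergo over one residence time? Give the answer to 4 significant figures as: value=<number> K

Q_s = Q / 3600 = 86.5 / 3600 = 0.0240278 kg/s
Mean residence time: t_res = M/Q_s = 3.96 kg / 0.0240278 kg/s = 164.809 s
Convert to SI: D = 0.047 m, h = 0.0053 m, N = 147.6/60 = 2.46 rev/s
Shear rate: γ̇ = πDN/h = π·0.047·2.46/0.0053 = 68.5341 s⁻¹
Adiabatic rise: ΔT = η γ̇² t_res / (ρ cp) = 434·(68.5341)²·164.809 / (923·2377) = 153.128 K

value=153.1 K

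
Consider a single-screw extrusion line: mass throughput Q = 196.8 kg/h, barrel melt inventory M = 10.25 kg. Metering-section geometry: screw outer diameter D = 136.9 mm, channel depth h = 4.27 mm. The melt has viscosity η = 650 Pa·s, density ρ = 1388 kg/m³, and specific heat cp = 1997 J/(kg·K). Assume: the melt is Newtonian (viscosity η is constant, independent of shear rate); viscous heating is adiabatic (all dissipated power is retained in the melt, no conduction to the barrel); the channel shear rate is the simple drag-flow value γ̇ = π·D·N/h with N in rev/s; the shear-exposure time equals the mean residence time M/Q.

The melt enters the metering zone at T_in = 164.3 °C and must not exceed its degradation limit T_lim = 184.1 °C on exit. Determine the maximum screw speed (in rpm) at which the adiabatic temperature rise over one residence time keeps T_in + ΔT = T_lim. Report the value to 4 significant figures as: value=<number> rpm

value=12.64 rpm

Throughput in SI: Q_s = 196.8 kg/h ÷ 3600 s/h = 0.0546667 kg/s
Mean residence time: t_res = M/Q_s = 10.25 kg / 0.0546667 kg/s = 187.5 s
Geometry in SI: D = 136.9 mm → 0.1369 m, h = 4.27 mm → 0.00427 m
ΔT_a = T_lim − T_in = 184.1 − 164.3 = 19.8 K
γ̇_max² = ΔT_a·ρ·cp / (η·t_res) = [19.8 × 1388 × 1997] / [650 × 187.5] = 450.317 s⁻²
γ̇_max = sqrt(450.317) = 21.2207 s⁻¹
N_max = γ̇_max·h / (π·D) = 21.2207 · 0.00427 / (π · 0.1369) = 0.210685 rev/s = 12.6411 rpm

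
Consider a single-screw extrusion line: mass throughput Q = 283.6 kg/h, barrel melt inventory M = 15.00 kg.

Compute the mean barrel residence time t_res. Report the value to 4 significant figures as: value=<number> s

Q_s = Q / 3600 = 283.6 / 3600 = 0.0787778 kg/s
Mean residence time: t_res = M/Q_s = 15.00 kg / 0.0787778 kg/s = 190.409 s

value=190.4 s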